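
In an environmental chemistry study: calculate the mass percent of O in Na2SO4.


M(Na2SO4) = 2×22.99 + 1×32.07 + 4×16.0 = 142.05 g/mol
Mass of O = 4 × 16.0 = 64.00 g/mol
% O = 64.00/142.05 × 100 = 45.05%

45.05%


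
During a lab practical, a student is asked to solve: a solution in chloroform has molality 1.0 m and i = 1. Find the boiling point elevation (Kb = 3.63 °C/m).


ΔTb = Kb × m × i
= 3.63 × 1.0 × 1
= 3.63 °C

3.63 °C


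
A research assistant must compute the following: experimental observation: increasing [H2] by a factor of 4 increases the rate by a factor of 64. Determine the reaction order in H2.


rate ∝ [H2]^n
4^n = 64 → n = 3
Order in H2: 3

3


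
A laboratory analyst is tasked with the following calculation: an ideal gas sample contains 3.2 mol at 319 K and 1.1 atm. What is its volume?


PV = nRT  (R = 0.08206 L·atm/(mol·K))
V = nRT/P = 3.2×0.08206×319/1.1
= 76.152 L

76.152 L


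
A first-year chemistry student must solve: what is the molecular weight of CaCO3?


M(CaCO3) = 1×40.08 + 1×12.01 + 3×16.0
= 40.08 + 12.01 + 48.0
= 100.09 g/mol

100.09 g/mol


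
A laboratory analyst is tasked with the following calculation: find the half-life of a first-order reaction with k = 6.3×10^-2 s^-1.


t½ = ln2/k = 0.693147/(6.3×10^-2 s^-1)
= 11.00 s

11.00 s


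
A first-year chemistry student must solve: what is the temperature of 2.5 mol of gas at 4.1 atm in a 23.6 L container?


PV = nRT  (R = 0.08206 L·atm/(mol·K))
T = PV/(nR) = 4.1×23.6/(2.5×0.08206)
= 96.76/0.205150
= 471.65 K

471.65 K


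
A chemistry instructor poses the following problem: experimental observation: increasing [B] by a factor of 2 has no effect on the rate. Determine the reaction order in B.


rate ∝ [B]^n
rate ∝ [B]^0
Order in B: 0

0


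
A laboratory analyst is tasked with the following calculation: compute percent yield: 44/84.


% yield = actual/theoretical × 100
= 44/84 × 100
= 52.38%

52.38%


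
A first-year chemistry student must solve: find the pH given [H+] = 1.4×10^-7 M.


pH = -log10([H+]) = -log10(1.4×10^-7)
= 7 - log10(1.4)
= 7 - 0.15
= 6.85

6.85


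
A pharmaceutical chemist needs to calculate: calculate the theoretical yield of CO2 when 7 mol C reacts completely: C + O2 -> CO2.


Mole ratio CO2:C = 1:1
n(CO2) = 7 × 1/1 = 7.000 mol
mass = 7.000 × 44.01 = 308.07 g

308.07 g


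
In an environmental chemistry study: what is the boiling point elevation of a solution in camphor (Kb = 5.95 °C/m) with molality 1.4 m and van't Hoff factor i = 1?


ΔTb = Kb × m × i
= 5.95 × 1.4 × 1
= 8.33 °C

8.33 °C


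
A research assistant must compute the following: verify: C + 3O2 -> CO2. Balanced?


Equation: C + 3O2 -> CO2
Check atoms: C: 1=1, O: 6≠2
Not balanced

No, not balanced


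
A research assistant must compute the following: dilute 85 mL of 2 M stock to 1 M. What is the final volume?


C1V1 = C2V2
2 × 85 = 1 × V2
V2 = 170/1 = 170.0 mL

170.0 mL


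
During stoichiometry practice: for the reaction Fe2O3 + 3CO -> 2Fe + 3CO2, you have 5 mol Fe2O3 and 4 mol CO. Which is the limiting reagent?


Mole ratio available / coefficient:
  Fe2O3: 5/1 = 5.000
  CO: 4/3 = 1.333
Smaller ratio is limiting.

CO


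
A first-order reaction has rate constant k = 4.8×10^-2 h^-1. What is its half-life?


t½ = ln2/k = 0.693147/(4.8×10^-2 h^-1)
= 14.44 h

14.44 h


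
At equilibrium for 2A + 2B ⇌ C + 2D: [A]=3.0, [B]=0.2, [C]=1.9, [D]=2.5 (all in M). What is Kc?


Kc = [C][D]^2/([A]^2[B]^2)
= (1.9^1 × 2.5^2)/(3.0^2 × 0.2^2)
= 11.875/0.36
= 32.99

32.99


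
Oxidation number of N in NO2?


x + 2(-2) = 0, so x = +4
Oxidation number: +4

+4


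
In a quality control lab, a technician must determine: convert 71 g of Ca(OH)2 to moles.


M(Ca(OH)2) = 74.1 g/mol
n = mass/M = 71/74.1 = 0.9582 mol

0.9582 mol


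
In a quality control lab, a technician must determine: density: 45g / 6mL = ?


ρ = mass/volume
= 45/6
= 7.5 g/mL

7.5 g/mL


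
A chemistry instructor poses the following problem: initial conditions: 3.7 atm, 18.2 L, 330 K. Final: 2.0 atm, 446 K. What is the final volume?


P1V1/T1 = P2V2/T2
V2 = P1V1T2/(T1P2)
= 3.7×18.2×446/(330×2.0)
= 45.506 L

45.506 L


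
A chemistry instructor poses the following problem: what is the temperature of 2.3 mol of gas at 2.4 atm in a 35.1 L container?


PV = nRT  (R = 0.08206 L·atm/(mol·K))
T = PV/(nR) = 2.4×35.1/(2.3×0.08206)
= 84.24/0.188738
= 446.33 K

446.33 K


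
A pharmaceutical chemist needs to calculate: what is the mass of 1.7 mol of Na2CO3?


M(Na2CO3) = 105.99 g/mol
mass = n × M = 1.7 × 105.99 = 180.18 g

180.18 g


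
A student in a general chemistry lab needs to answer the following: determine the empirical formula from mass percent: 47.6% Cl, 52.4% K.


Assume 100 g sample. Moles of each element:
  Cl: 47.6/35.45 = 1.343 mol
  K: 52.4/39.1 = 1.34 mol
Divide by smallest (1.34):
  Cl: 1.343/1.34 = 1.0
  K: 1.34/1.34 = 1.0
Empirical formula: KCl

KCl


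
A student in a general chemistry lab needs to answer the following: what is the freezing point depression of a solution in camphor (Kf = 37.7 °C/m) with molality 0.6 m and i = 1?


ΔTf = Kf × m × i
= 37.7 × 0.6 × 1
= 22.62 °C

22.62 °C


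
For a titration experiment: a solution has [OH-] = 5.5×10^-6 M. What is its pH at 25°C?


pOH = -log10([OH-]) = -log10(5.5×10^-6)
= 6 - log10(5.5) = 5.26
pH = 14 - pOH = 14 - 5.26 = 8.74

8.74


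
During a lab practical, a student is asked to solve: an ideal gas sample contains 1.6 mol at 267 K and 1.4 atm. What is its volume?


PV = nRT  (R = 0.08206 L·atm/(mol·K))
V = nRT/P = 1.6×0.08206×267/1.4
= 25.04 L

25.04 L


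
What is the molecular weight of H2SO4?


M(H2SO4) = 2×1.008 + 1×32.07 + 4×16.0
= 2.02 + 32.07 + 64.0
= 98.09 g/mol

98.09 g/mol


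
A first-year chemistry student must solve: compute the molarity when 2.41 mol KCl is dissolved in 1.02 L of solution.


M = n/V = 2.41/1.02 = 2.363 mol/L

2.363 M


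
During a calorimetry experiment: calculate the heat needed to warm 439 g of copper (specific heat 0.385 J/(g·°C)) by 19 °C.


q = mcΔT = 439 × 0.385 × 19
= 3211.29 J

3211.29 J


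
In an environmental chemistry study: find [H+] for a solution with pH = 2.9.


[H+] = 10^(-pH) = 10^(-2.9)
= 1.26×10^-3 M

1.26×10^-3 M


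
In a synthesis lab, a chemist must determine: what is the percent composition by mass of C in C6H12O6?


M(C6H12O6) = 6×12.01 + 12×1.008 + 6×16.0 = 180.156 g/mol
Mass of C = 6 × 12.01 = 72.06 g/mol
% C = 72.06/180.156 × 100 = 40.00%

40.00%


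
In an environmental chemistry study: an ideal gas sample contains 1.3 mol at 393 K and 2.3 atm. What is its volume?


PV = nRT  (R = 0.08206 L·atm/(mol·K))
V = nRT/P = 1.3×0.08206×393/2.3
= 18.228 L

18.228 L


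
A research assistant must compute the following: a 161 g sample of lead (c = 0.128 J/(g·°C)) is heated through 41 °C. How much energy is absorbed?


q = mcΔT = 161 × 0.128 × 41
= 844.93 J

844.93 J


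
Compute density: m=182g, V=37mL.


ρ = mass/volume
= 182/37
= 4.919 g/mL

4.919 g/mL


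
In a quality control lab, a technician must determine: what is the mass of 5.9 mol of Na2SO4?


M(Na2SO4) = 142.05 g/mol
mass = n × M = 5.9 × 142.05 = 838.10 g

838.10 g


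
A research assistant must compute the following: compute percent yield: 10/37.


% yield = actual/theoretical × 100
= 10/37 × 100
= 27.03%

27.03%


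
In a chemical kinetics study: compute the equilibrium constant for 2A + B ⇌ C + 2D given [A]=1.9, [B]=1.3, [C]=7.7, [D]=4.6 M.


Kc = [C][D]^2/([A]^2[B])
= (7.7^1 × 4.6^2)/(1.9^2 × 1.3^1)
= 162.932/4.693
= 34.72

34.72


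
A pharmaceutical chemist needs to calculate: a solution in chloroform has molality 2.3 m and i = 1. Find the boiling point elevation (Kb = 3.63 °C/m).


ΔTb = Kb × m × i
= 3.63 × 2.3 × 1
= 8.349 °C

8.349 °C


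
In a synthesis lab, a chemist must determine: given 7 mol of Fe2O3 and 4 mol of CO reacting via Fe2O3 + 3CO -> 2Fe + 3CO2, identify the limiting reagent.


Mole ratio available / coefficient:
  Fe2O3: 7/1 = 7.000
  CO: 4/3 = 1.333
Smaller ratio is limiting.

CO


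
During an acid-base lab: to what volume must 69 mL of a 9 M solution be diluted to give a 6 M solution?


C1V1 = C2V2
9 × 69 = 6 × V2
V2 = 621/6 = 103.5 mL

103.5 mL


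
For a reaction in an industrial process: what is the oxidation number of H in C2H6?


H is +1 with nonmetals
Oxidation number: +1

+1


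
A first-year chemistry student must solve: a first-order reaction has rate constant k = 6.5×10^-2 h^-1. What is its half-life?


t½ = ln2/k = 0.693147/(6.5×10^-2 h^-1)
= 10.66 h

10.66 h


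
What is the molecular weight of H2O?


M(H2O) = 2×1.008 + 1×16.0
= 2.02 + 16.0
= 18.02 g/mol

18.02 g/mol


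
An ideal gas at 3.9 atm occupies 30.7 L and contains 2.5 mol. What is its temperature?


PV = nRT  (R = 0.08206 L·atm/(mol·K))
T = PV/(nR) = 3.9×30.7/(2.5×0.08206)
= 119.73/0.205150
= 583.62 K

583.62 K


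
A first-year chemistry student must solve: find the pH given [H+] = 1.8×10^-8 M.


pH = -log10([H+]) = -log10(1.8×10^-8)
= 8 - log10(1.8)
= 8 - 0.26
= 7.74

7.74


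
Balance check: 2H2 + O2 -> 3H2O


Equation: 2H2 + O2 -> 3H2O
Check atoms: H: 4≠6, O: 2≠3
Not balanced

No, not balanced


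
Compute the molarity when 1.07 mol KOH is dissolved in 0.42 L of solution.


M = n/V = 1.07/0.42 = 2.548 mol/L

2.548 M


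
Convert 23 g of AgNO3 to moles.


M(AgNO3) = 169.88 g/mol
n = mass/M = 23/169.88 = 0.1354 mol

0.1354 mol


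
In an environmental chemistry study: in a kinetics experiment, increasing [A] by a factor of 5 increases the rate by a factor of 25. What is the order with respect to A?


rate ∝ [A]^n
5^n = 25 → n = 2
Order in A: 2

2


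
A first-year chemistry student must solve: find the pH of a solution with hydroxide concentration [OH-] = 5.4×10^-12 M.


pOH = -log10([OH-]) = -log10(5.4×10^-12)
= 12 - log10(5.4) = 11.27
pH = 14 - pOH = 14 - 11.27 = 2.73

2.73


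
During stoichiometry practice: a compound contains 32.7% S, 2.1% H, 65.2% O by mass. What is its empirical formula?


Assume 100 g sample. Moles of each element:
  S: 32.7/32.07 = 1.02 mol
  H: 2.1/1.008 = 2.083 mol
  O: 65.2/16.0 = 4.075 mol
Divide by smallest (1.02):
  S: 1.02/1.02 = 1.0
  H: 2.083/1.02 = 2.04
  O: 4.075/1.02 = 4.0
Empirical formula: H2SO4

H2SO4


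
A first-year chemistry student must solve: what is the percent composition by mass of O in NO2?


M(NO2) = 1×14.01 + 2×16.0 = 46.01 g/mol
Mass of O = 2 × 16.0 = 32.00 g/mol
% O = 32.00/46.01 × 100 = 69.55%

69.55%


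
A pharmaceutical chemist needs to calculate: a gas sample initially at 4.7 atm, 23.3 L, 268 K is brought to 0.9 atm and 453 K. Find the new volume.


P1V1/T1 = P2V2/T2
V2 = P1V1T2/(T1P2)
= 4.7×23.3×453/(268×0.9)
= 205.672 L

205.672 L


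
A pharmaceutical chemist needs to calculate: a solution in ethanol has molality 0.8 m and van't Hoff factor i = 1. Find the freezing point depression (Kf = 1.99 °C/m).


ΔTf = Kf × m × i
= 1.99 × 0.8 × 1
= 1.592 °C

1.592 °C


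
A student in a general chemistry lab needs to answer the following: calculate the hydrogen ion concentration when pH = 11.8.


[H+] = 10^(-pH) = 10^(-11.8)
= 1.58×10^-12 M

1.58×10^-12 M


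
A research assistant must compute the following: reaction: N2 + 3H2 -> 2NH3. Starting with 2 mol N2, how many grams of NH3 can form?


Mole ratio NH3:N2 = 2:1
n(NH3) = 2 × 2/1 = 4.000 mol
mass = 4.000 × 17.03 = 68.12 g

68.12 g


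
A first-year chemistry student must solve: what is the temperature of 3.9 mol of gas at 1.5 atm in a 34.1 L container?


PV = nRT  (R = 0.08206 L·atm/(mol·K))
T = PV/(nR) = 1.5×34.1/(3.9×0.08206)
= 51.15/0.320034
= 159.83 K

159.83 K


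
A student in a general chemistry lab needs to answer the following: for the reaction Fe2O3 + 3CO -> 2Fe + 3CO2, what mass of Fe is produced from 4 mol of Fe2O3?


Mole ratio Fe:Fe2O3 = 2:1
n(Fe) = 4 × 2/1 = 8.000 mol
mass = 8.000 × 55.85 = 446.8 g

446.8 g


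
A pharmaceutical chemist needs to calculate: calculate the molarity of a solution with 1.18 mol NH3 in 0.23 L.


M = n/V = 1.18/0.23 = 5.130 mol/L

5.130 M


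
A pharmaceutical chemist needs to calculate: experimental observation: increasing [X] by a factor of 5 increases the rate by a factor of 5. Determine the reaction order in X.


rate ∝ [X]^n
5^n = 5 → n = 1
Order in X: 1

1


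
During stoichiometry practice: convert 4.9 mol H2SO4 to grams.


M(H2SO4) = 98.09 g/mol
mass = n × M = 4.9 × 98.09 = 480.64 g

480.64 g


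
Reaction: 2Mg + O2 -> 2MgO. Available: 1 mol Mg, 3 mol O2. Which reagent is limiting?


Mole ratio available / coefficient:
  Mg: 1/2 = 0.500
  O2: 3/1 = 3.000
Smaller ratio is limiting.

Mg


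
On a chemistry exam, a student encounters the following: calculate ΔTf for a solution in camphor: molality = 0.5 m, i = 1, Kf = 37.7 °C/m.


ΔTf = Kf × m × i
= 37.7 × 0.5 × 1
= 18.85 °C

18.85 °C


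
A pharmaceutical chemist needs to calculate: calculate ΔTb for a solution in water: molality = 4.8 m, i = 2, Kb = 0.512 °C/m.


ΔTb = Kb × m × i
= 0.512 × 4.8 × 2
= 4.9152 °C

4.9152 °C


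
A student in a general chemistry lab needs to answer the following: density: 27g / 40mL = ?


ρ = mass/volume
= 27/40
= 0.675 g/mL

0.675 g/mL


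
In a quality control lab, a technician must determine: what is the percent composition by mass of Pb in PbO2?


M(PbO2) = 1×207.2 + 2×16.0 = 239.20 g/mol
Mass of Pb = 1 × 207.2 = 207.20 g/mol
% Pb = 207.20/239.20 × 100 = 86.62%

86.62%


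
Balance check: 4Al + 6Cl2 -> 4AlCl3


Equation: 4Al + 6Cl2 -> 4AlCl3
Check atoms: Al: 4=4, Cl: 12=12
Balanced

Yes, balanced


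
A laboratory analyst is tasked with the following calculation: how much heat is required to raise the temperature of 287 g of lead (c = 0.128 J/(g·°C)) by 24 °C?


q = mcΔT = 287 × 0.128 × 24
= 881.66 J

881.66 J


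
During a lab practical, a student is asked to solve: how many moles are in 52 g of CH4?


M(CH4) = 16.04 g/mol
n = mass/M = 52/16.04 = 3.2419 mol

3.2419 mol


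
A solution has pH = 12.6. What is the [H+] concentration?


[H+] = 10^(-pH) = 10^(-12.6)
= 2.51×10^-13 M

2.51×10^-13 M


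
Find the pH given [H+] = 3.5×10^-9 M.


pH = -log10([H+]) = -log10(3.5×10^-9)
= 9 - log10(3.5)
= 9 - 0.54
= 8.46

8.46


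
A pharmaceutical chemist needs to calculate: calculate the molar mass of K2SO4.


M(K2SO4) = 2×39.1 + 1×32.07 + 4×16.0
= 78.2 + 32.07 + 64.0
= 174.27 g/mol

174.27 g/mol


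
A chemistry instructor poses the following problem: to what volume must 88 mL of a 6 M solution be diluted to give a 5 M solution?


C1V1 = C2V2
6 × 88 = 5 × V2
V2 = 528/5 = 105.6 mL

105.6 mL


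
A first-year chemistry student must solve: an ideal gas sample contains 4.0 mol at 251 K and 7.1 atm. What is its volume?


PV = nRT  (R = 0.08206 L·atm/(mol·K))
V = nRT/P = 4.0×0.08206×251/7.1
= 11.604 L

11.604 L


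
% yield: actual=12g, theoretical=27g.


% yield = actual/theoretical × 100
= 12/27 × 100
= 44.44%

44.44%


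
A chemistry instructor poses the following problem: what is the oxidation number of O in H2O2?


Peroxide: O is -1
Oxidation number: -1

-1


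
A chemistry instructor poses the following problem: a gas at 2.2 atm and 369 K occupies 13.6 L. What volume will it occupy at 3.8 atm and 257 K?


P1V1/T1 = P2V2/T2
V2 = P1V1T2/(T1P2)
= 2.2×13.6×257/(369×3.8)
= 5.484 L

5.484 L


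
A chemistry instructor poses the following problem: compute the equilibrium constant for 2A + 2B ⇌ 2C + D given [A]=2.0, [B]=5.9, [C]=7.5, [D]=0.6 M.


Kc = [C]^2[D]/([A]^2[B]^2)
= (7.5^2 × 0.6^1)/(2.0^2 × 5.9^2)
= 33.75/139.24
= 0.2424

0.2424


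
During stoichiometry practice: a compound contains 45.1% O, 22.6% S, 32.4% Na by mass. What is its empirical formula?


Assume 100 g sample. Moles of each element:
  O: 45.1/16.0 = 2.819 mol
  S: 22.6/32.07 = 0.705 mol
  Na: 32.4/22.99 = 1.409 mol
Divide by smallest (0.705):
  O: 2.819/0.705 = 4.0
  S: 0.705/0.705 = 1.0
  Na: 1.409/0.705 = 2.0
Empirical formula: Na2SO4

Na2SO4


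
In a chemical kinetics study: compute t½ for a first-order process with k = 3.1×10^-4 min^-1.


t½ = ln2/k = 0.693147/(3.1×10^-4 min^-1)
= 2236 min

2236 min


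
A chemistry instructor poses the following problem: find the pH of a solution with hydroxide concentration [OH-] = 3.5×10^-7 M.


pOH = -log10([OH-]) = -log10(3.5×10^-7)
= 7 - log10(3.5) = 6.46
pH = 14 - pOH = 14 - 6.46 = 7.54

7.54


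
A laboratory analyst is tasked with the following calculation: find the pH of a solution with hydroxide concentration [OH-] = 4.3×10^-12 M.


pOH = -log10([OH-]) = -log10(4.3×10^-12)
= 12 - log10(4.3) = 11.37
pH = 14 - pOH = 14 - 11.37 = 2.63

2.63


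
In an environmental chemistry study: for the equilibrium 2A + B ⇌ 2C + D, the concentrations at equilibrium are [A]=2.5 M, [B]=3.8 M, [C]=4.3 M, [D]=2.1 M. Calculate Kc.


Kc = [C]^2[D]/([A]^2[B])
= (4.3^2 × 2.1^1)/(2.5^2 × 3.8^1)
= 38.829/23.75
= 1.635

1.635


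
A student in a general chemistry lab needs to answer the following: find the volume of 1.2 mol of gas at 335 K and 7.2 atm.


PV = nRT  (R = 0.08206 L·atm/(mol·K))
V = nRT/P = 1.2×0.08206×335/7.2
= 4.582 L

4.582 L


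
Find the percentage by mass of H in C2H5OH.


M(C2H5OH) = 2×12.01 + 6×1.008 + 1×16.0 = 46.068 g/mol
Mass of H = 6 × 1.008 = 6.048 g/mol
% H = 6.048/46.068 × 100 = 13.13%

13.13%


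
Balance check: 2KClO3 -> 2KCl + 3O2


Equation: 2KClO3 -> 2KCl + 3O2
Check atoms: Cl: 2=2, K: 2=2, O: 6=6
Balanced

Yes, balanced


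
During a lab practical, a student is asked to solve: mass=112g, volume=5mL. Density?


ρ = mass/volume
= 112/5
= 22.4 g/mL

22.4 g/mL


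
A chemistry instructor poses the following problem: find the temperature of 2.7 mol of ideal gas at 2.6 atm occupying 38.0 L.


PV = nRT  (R = 0.08206 L·atm/(mol·K))
T = PV/(nR) = 2.6×38.0/(2.7×0.08206)
= 98.80/0.221562
= 445.92 K

445.92 K


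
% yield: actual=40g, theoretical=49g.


% yield = actual/theoretical × 100
= 40/49 × 100
= 81.63%

81.63%


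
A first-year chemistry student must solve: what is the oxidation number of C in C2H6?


2x + 6(+1) = 0, so x = -3
Oxidation number: -3

-3


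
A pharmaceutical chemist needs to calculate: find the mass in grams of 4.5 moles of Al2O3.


M(Al2O3) = 101.96 g/mol
mass = n × M = 4.5 × 101.96 = 458.82 g

458.82 g


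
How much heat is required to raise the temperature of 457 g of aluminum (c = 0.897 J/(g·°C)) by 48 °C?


q = mcΔT = 457 × 0.897 × 48
= 19676.59 J

19676.59 J


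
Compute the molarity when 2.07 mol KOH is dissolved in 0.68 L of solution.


M = n/V = 2.07/0.68 = 3.044 mol/L

3.044 M


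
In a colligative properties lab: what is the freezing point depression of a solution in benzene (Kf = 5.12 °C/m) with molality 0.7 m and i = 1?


ΔTf = Kf × m × i
= 5.12 × 0.7 × 1
= 3.584 °C

3.584 °C


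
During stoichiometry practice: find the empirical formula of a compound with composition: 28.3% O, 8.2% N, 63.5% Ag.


Assume 100 g sample. Moles of each element:
  O: 28.3/16.0 = 1.769 mol
  N: 8.2/14.01 = 0.585 mol
  Ag: 63.5/107.87 = 0.589 mol
Divide by smallest (0.585):
  O: 1.769/0.585 = 3.02
  N: 0.585/0.585 = 1.0
  Ag: 0.589/0.585 = 1.01
Empirical formula: AgNO3

AgNO3


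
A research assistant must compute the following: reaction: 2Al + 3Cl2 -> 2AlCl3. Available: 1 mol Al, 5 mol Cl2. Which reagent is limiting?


Mole ratio available / coefficient:
  Al: 1/2 = 0.500
  Cl2: 5/3 = 1.667
Smaller ratio is limiting.

Al


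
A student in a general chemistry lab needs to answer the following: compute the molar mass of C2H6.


M(C2H6) = 2×12.01 + 6×1.008
= 24.02 + 6.05
= 30.07 g/mol

30.07 g/mol


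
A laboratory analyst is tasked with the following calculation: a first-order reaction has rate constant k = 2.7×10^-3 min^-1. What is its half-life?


t½ = ln2/k = 0.693147/(2.7×10^-3 min^-1)
= 256.7 min

256.7 min


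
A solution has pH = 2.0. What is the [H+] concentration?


[H+] = 10^(-pH) = 10^(-2.0)
= 1.0×10^-2 M

1.0×10^-2 M


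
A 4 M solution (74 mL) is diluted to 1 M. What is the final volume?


C1V1 = C2V2
4 × 74 = 1 × V2
V2 = 296/1 = 296.0 mL

296.0 mL


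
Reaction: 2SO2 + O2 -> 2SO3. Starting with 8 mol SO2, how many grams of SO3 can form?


Mole ratio SO3:SO2 = 2:2
n(SO3) = 8 × 2/2 = 8.000 mol
mass = 8.000 × 80.07 = 640.56 g

640.56 g


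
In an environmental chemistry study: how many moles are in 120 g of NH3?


M(NH3) = 17.03 g/mol
n = mass/M = 120/17.03 = 7.0464 mol

7.0464 mol


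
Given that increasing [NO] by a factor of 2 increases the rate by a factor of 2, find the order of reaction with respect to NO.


rate ∝ [NO]^n
2^n = 2 → n = 1
Order in NO: 1

1


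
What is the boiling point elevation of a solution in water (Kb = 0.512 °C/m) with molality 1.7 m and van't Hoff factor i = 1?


ΔTb = Kb × m × i
= 0.512 × 1.7 × 1
= 0.8704 °C

0.8704 °C


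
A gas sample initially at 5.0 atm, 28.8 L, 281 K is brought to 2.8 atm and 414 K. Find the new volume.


P1V1/T1 = P2V2/T2
V2 = P1V1T2/(T1P2)
= 5.0×28.8×414/(281×2.8)
= 75.77 L

75.77 L


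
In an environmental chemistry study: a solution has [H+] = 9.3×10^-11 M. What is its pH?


pH = -log10([H+]) = -log10(9.3×10^-11)
= 11 - log10(9.3)
= 11 - 0.97
= 10.03

10.03


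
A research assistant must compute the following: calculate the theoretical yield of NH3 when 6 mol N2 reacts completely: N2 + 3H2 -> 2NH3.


Mole ratio NH3:N2 = 2:1
n(NH3) = 6 × 2/1 = 12.000 mol
mass = 12.000 × 17.03 = 204.36 g

204.36 g


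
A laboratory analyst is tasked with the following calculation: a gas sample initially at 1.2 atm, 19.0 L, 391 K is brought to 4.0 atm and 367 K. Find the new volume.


P1V1/T1 = P2V2/T2
V2 = P1V1T2/(T1P2)
= 1.2×19.0×367/(391×4.0)
= 5.35 L

5.35 L


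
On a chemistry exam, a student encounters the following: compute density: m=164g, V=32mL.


ρ = mass/volume
= 164/32
= 5.125 g/mL

5.125 g/mL


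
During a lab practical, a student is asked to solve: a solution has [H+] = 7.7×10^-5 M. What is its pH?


pH = -log10([H+]) = -log10(7.7×10^-5)
= 5 - log10(7.7)
= 5 - 0.89
= 4.11

4.11


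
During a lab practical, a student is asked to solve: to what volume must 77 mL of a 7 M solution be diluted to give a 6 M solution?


C1V1 = C2V2
7 × 77 = 6 × V2
V2 = 539/6 = 89.83 mL

89.83 mL


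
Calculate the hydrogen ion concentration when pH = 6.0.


[H+] = 10^(-pH) = 10^(-6.0)
= 1.0×10^-6 M

1.0×10^-6 M


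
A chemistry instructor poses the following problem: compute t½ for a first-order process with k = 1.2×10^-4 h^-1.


t½ = ln2/k = 0.693147/(1.2×10^-4 h^-1)
= 5776 h

5776 h


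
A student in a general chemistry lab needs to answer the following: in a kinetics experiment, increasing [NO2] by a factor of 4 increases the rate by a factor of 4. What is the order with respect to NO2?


rate ∝ [NO2]^n
4^n = 4 → n = 1
Order in NO2: 1

1


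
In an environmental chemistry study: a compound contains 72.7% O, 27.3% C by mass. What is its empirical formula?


Assume 100 g sample. Moles of each element:
  O: 72.7/16.0 = 4.544 mol
  C: 27.3/12.01 = 2.273 mol
Divide by smallest (2.273):
  O: 4.544/2.273 = 2.0
  C: 2.273/2.273 = 1.0
Empirical formula: CO2

CO2


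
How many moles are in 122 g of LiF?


M(LiF) = 25.94 g/mol
n = mass/M = 122/25.94 = 4.7032 mol

4.7032 mol


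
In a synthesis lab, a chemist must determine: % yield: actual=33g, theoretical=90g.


% yield = actual/theoretical × 100
= 33/90 × 100
= 36.67%

36.67%


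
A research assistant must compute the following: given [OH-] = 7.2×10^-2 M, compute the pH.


pOH = -log10([OH-]) = -log10(7.2×10^-2)
= 2 - log10(7.2) = 1.14
pH = 14 - pOH = 14 - 1.14 = 12.86

12.86


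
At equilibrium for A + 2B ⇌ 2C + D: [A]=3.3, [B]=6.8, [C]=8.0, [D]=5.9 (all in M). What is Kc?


Kc = [C]^2[D]/([A][B]^2)
= (8.0^2 × 5.9^1)/(3.3^1 × 6.8^2)
= 377.6/152.592
= 2.475

2.475


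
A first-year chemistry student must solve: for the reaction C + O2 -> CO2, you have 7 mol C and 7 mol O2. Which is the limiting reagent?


Mole ratio available / coefficient:
  C: 7/1 = 7.000
  O2: 7/1 = 7.000
Smaller ratio is limiting.

neither (stoichiometric); C and O2 are fully consumed


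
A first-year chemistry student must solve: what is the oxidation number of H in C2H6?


H is +1 with nonmetals
Oxidation number: +1

+1


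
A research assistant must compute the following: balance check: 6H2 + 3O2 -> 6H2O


Equation: 6H2 + 3O2 -> 6H2O
Check atoms: H: 12=12, O: 6=6
Balanced

Yes, balanced


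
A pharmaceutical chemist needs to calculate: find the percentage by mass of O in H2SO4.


M(H2SO4) = 2×1.008 + 1×32.07 + 4×16.0 = 98.086 g/mol
Mass of O = 4 × 16.0 = 64.00 g/mol
% O = 64.00/98.086 × 100 = 65.25%

65.25%


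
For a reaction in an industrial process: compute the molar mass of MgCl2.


M(MgCl2) = 1×24.31 + 2×35.45
= 24.31 + 70.9
= 95.21 g/mol

95.21 g/mol


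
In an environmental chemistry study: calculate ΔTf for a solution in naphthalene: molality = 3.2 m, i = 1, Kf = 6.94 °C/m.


ΔTf = Kf × m × i
= 6.94 × 3.2 × 1
= 22.208 °C

22.208 °C


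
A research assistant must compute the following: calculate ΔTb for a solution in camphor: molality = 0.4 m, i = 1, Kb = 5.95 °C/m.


ΔTb = Kb × m × i
= 5.95 × 0.4 × 1
= 2.38 °C

2.38 °C


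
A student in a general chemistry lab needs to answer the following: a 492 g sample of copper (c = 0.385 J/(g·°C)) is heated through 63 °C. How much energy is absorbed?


q = mcΔT = 492 × 0.385 × 63
= 11933.46 J

11933.46 J


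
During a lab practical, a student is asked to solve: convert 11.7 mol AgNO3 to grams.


M(AgNO3) = 169.88 g/mol
mass = n × M = 11.7 × 169.88 = 1987.60 g

1987.60 g


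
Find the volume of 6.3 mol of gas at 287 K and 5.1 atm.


PV = nRT  (R = 0.08206 L·atm/(mol·K))
V = nRT/P = 6.3×0.08206×287/5.1
= 29.093 L

29.093 L


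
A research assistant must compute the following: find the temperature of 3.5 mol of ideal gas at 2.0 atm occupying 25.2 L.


PV = nRT  (R = 0.08206 L·atm/(mol·K))
T = PV/(nR) = 2.0×25.2/(3.5×0.08206)
= 50.40/0.287210
= 175.48 K

175.48 K


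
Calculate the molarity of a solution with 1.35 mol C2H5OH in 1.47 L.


M = n/V = 1.35/1.47 = 0.918 mol/L

0.918 M


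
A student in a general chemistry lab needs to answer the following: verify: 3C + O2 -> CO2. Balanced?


Equation: 3C + O2 -> CO2
Check atoms: C: 3≠1, O: 2=2
Not balanced

No, not balanced


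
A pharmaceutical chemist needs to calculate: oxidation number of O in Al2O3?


O is usually -2
Oxidation number: -2

-2


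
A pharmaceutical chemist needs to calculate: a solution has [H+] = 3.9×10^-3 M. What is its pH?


pH = -log10([H+]) = -log10(3.9×10^-3)
= 3 - log10(3.9)
= 3 - 0.59
= 2.41

2.41


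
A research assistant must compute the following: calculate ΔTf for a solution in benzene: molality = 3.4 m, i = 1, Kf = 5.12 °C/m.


ΔTf = Kf × m × i
= 5.12 × 3.4 × 1
= 17.408 °C

17.408 °C


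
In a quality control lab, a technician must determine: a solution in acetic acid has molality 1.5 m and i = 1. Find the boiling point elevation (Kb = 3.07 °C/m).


ΔTb = Kb × m × i
= 3.07 × 1.5 × 1
= 4.605 °C

4.605 °C


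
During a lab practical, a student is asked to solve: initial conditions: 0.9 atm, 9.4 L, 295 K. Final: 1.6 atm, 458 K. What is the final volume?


P1V1/T1 = P2V2/T2
V2 = P1V1T2/(T1P2)
= 0.9×9.4×458/(295×1.6)
= 8.209 L

8.209 L


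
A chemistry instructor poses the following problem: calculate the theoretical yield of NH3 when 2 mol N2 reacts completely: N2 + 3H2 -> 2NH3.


Mole ratio NH3:N2 = 2:1
n(NH3) = 2 × 2/1 = 4.000 mol
mass = 4.000 × 17.03 = 68.12 g

68.12 g


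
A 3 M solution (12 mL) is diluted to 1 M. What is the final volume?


C1V1 = C2V2
3 × 12 = 1 × V2
V2 = 36/1 = 36.0 mL

36.0 mL


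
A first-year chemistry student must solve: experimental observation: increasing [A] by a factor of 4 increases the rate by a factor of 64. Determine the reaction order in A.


rate ∝ [A]^n
4^n = 64 → n = 3
Order in A: 3

3


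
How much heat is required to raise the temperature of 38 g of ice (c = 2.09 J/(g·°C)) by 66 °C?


q = mcΔT = 38 × 2.09 × 66
= 5241.72 J

5241.72 J


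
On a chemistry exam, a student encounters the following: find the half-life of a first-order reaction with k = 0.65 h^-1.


t½ = ln2/k = 0.693147/(0.65 h^-1)
= 1.066 h

1.066 h


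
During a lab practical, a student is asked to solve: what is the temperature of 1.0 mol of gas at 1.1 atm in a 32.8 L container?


PV = nRT  (R = 0.08206 L·atm/(mol·K))
T = PV/(nR) = 1.1×32.8/(1.0×0.08206)
= 36.08/0.082060
= 439.68 K

439.68 K


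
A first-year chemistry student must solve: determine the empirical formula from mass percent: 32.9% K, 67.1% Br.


Assume 100 g sample. Moles of each element:
  K: 32.9/39.1 = 0.841 mol
  Br: 67.1/79.9 = 0.84 mol
Divide by smallest (0.84):
  K: 0.841/0.84 = 1.0
  Br: 0.84/0.84 = 1.0
Empirical formula: KBr

KBr


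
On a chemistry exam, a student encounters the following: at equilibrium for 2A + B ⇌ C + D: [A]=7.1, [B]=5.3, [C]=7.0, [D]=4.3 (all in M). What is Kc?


Kc = [C][D]/([A]^2[B])
= (7.0^1 × 4.3^1)/(7.1^2 × 5.3^1)
= 30.1/267.173
= 0.1127

0.1127


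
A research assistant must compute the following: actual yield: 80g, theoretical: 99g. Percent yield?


% yield = actual/theoretical × 100
= 80/99 × 100
= 80.81%

80.81%


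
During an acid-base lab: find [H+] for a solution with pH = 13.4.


[H+] = 10^(-pH) = 10^(-13.4)
= 3.98×10^-14 M

3.98×10^-14 M


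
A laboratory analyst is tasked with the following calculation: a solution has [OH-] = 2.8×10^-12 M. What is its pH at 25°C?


pOH = -log10([OH-]) = -log10(2.8×10^-12)
= 12 - log10(2.8) = 11.55
pH = 14 - pOH = 14 - 11.55 = 2.45

2.45


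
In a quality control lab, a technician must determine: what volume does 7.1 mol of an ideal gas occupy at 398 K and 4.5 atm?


PV = nRT  (R = 0.08206 L·atm/(mol·K))
V = nRT/P = 7.1×0.08206×398/4.5
= 51.53 L

51.53 L


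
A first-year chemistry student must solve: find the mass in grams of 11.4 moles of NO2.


M(NO2) = 46.01 g/mol
mass = n × M = 11.4 × 46.01 = 524.51 g

524.51 g


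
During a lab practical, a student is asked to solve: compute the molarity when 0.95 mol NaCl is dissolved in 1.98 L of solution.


M = n/V = 0.95/1.98 = 0.480 mol/L

0.480 M


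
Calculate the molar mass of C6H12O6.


M(C6H12O6) = 6×12.01 + 12×1.008 + 6×16.0
= 72.06 + 12.1 + 96.0
= 180.16 g/mol

180.16 g/mol


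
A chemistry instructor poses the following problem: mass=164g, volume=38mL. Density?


ρ = mass/volume
= 164/38
= 4.316 g/mL

4.316 g/mL


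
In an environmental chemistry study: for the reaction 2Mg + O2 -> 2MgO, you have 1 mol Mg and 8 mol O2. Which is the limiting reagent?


Mole ratio available / coefficient:
  Mg: 1/2 = 0.500
  O2: 8/1 = 8.000
Smaller ratio is limiting.

Mg


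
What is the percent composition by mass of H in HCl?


M(HCl) = 1×1.008 + 1×35.45 = 36.458 g/mol
Mass of H = 1 × 1.008 = 1.008 g/mol
% H = 1.008/36.458 × 100 = 2.76%

2.76%


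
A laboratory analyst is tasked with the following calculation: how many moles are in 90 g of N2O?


M(N2O) = 44.02 g/mol
n = mass/M = 90/44.02 = 2.0445 mol

2.0445 mol


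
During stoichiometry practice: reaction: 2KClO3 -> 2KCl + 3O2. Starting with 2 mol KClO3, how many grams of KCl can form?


Mole ratio KCl:KClO3 = 2:2
n(KCl) = 2 × 2/2 = 2.000 mol
mass = 2.000 × 74.55 = 149.1 g

149.1 g


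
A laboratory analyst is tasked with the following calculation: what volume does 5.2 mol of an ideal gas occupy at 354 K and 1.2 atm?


PV = nRT  (R = 0.08206 L·atm/(mol·K))
V = nRT/P = 5.2×0.08206×354/1.2
= 125.88 L

125.88 L


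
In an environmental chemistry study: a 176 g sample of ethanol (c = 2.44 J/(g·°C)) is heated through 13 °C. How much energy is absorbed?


q = mcΔT = 176 × 2.44 × 13
= 5582.72 J

5582.72 J


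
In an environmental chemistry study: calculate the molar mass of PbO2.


M(PbO2) = 1×207.2 + 2×16.0
= 207.2 + 32.0
= 239.2 g/mol

239.2 g/mol


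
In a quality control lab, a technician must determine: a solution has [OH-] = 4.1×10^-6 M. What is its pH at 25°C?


pOH = -log10([OH-]) = -log10(4.1×10^-6)
= 6 - log10(4.1) = 5.39
pH = 14 - pOH = 14 - 5.39 = 8.61

8.61


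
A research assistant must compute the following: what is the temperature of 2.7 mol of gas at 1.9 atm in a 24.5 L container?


PV = nRT  (R = 0.08206 L·atm/(mol·K))
T = PV/(nR) = 1.9×24.5/(2.7×0.08206)
= 46.55/0.221562
= 210.10 K

210.10 K


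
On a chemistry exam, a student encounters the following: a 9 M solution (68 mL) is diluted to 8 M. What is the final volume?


C1V1 = C2V2
9 × 68 = 8 × V2
V2 = 612/8 = 76.5 mL

76.5 mL


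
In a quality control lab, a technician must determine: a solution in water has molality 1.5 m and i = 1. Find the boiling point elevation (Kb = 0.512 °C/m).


ΔTb = Kb × m × i
= 0.512 × 1.5 × 1
= 0.768 °C

0.768 °C


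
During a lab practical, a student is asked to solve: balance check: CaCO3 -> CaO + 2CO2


Equation: CaCO3 -> CaO + 2CO2
Check atoms: C: 1≠2, Ca: 1=1, O: 3≠5
Not balanced

No, not balanced


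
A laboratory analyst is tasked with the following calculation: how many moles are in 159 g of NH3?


M(NH3) = 17.03 g/mol
n = mass/M = 159/17.03 = 9.3365 mol

9.3365 mol


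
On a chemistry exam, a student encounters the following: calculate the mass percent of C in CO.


M(CO) = 1×12.01 + 1×16.0 = 28.01 g/mol
Mass of C = 1 × 12.01 = 12.01 g/mol
% C = 12.01/28.01 × 100 = 42.88%

42.88%


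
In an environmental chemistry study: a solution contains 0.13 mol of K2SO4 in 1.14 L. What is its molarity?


M = n/V = 0.13/1.14 = 0.114 mol/L

0.114 M


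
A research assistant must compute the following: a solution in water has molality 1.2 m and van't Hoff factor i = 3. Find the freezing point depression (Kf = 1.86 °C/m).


ΔTf = Kf × m × i
= 1.86 × 1.2 × 3
= 6.696 °C

6.696 °C


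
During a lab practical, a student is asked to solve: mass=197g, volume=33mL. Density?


ρ = mass/volume
= 197/33
= 5.97 g/mL

5.97 g/mL


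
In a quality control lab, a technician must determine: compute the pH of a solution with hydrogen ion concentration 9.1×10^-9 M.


pH = -log10([H+]) = -log10(9.1×10^-9)
= 9 - log10(9.1)
= 9 - 0.96
= 8.04

8.04


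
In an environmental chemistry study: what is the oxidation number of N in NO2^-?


x + 2(-2) = -1, so x = +3
Oxidation number: +3

+3


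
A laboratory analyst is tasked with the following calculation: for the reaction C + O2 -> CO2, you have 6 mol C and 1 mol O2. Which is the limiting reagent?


Mole ratio available / coefficient:
  C: 6/1 = 6.000
  O2: 1/1 = 1.000
Smaller ratio is limiting.

O2


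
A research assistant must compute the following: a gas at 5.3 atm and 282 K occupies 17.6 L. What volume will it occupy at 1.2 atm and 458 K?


P1V1/T1 = P2V2/T2
V2 = P1V1T2/(T1P2)
= 5.3×17.6×458/(282×1.2)
= 126.248 L

126.248 L


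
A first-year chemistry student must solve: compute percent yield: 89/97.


% yield = actual/theoretical × 100
= 89/97 × 100
= 91.75%

91.75%


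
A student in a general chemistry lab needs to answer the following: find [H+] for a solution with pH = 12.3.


[H+] = 10^(-pH) = 10^(-12.3)
= 5.01×10^-13 M

5.01×10^-13 M


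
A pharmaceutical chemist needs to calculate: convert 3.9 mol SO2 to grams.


M(SO2) = 64.07 g/mol
mass = n × M = 3.9 × 64.07 = 249.87 g

249.87 g


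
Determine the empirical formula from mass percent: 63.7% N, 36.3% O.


Assume 100 g sample. Moles of each element:
  N: 63.7/14.01 = 4.547 mol
  O: 36.3/16.0 = 2.269 mol
Divide by smallest (2.269):
  N: 4.547/2.269 = 2.0
  O: 2.269/2.269 = 1.0
Empirical formula: N2O

N2O


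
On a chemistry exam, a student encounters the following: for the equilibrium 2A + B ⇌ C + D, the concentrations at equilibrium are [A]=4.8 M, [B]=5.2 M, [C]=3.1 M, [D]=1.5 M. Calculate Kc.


Kc = [C][D]/([A]^2[B])
= (3.1^1 × 1.5^1)/(4.8^2 × 5.2^1)
= 4.65/119.808
= 0.03881

0.03881


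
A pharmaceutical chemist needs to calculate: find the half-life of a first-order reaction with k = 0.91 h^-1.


t½ = ln2/k = 0.693147/(0.91 h^-1)
= 0.7617 h

0.7617 h


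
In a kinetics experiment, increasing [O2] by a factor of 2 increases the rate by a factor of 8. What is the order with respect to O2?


rate ∝ [O2]^n
2^n = 8 → n = 3
Order in O2: 3

3


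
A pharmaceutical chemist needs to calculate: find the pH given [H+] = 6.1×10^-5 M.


pH = -log10([H+]) = -log10(6.1×10^-5)
= 5 - log10(6.1)
= 5 - 0.79
= 4.21

4.21


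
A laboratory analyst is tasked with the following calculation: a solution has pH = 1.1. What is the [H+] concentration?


[H+] = 10^(-pH) = 10^(-1.1)
= 7.94×10^-2 M

7.94×10^-2 M


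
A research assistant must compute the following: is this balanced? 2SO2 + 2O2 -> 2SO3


Equation: 2SO2 + 2O2 -> 2SO3
Check atoms: O: 8≠6, S: 2=2
Not balanced

No, not balanced


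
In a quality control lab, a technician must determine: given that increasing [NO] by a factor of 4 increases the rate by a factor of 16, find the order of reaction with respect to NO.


rate ∝ [NO]^n
4^n = 16 → n = 2
Order in NO: 2

2


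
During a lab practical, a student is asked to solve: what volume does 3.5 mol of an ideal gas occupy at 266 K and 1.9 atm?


PV = nRT  (R = 0.08206 L·atm/(mol·K))
V = nRT/P = 3.5×0.08206×266/1.9
= 40.209 L

40.209 L


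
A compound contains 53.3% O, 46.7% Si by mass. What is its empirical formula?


Assume 100 g sample. Moles of each element:
  O: 53.3/16.0 = 3.331 mol
  Si: 46.7/28.09 = 1.663 mol
Divide by smallest (1.663):
  O: 3.331/1.663 = 2.0
  Si: 1.663/1.663 = 1.0
Empirical formula: SiO2

SiO2


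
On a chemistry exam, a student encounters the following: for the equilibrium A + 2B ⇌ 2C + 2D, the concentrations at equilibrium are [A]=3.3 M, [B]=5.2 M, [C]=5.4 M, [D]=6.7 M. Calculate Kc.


Kc = [C]^2[D]^2/([A][B]^2)
= (5.4^2 × 6.7^2)/(3.3^1 × 5.2^2)
= 1308.9924/89.232
= 14.67

14.67


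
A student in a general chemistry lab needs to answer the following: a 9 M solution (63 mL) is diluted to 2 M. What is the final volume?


C1V1 = C2V2
9 × 63 = 2 × V2
V2 = 567/2 = 283.5 mL

283.5 mL


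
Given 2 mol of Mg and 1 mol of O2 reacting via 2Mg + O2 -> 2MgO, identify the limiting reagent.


Mole ratio available / coefficient:
  Mg: 2/2 = 1.000
  O2: 1/1 = 1.000
Smaller ratio is limiting.

neither (stoichiometric); Mg and O2 are fully consumed


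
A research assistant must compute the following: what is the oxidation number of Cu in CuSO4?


Sulfate is -2, so Cu = +2
Oxidation number: +2

+2


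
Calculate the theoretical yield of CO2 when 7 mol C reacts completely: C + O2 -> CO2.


Mole ratio CO2:C = 1:1
n(CO2) = 7 × 1/1 = 7.000 mol
mass = 7.000 × 44.01 = 308.07 g

308.07 g
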